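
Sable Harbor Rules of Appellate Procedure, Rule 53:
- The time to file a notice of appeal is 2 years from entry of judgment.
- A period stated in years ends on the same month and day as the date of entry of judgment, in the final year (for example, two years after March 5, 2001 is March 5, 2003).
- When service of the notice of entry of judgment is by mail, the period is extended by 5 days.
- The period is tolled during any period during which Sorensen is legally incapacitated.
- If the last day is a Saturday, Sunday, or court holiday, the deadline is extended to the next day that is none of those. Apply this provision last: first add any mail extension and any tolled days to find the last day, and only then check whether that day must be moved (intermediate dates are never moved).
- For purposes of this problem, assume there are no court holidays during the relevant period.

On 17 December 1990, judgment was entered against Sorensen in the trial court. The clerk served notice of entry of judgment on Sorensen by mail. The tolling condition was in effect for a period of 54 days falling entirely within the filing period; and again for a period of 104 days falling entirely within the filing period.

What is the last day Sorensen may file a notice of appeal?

2 years after 17 December 1990 is December 17, 1992.
Service was by mail, adding 5 days: December 17, 1992 + 5 days = December 22, 1992.
Tolling adds 54 days: December 22, 1992 + 54 days = February 14, 1993.
Tolling adds 104 days: February 14, 1993 + 104 days = May 29, 1993.
May 29, 1993 is Saturday; May 30, 1993 is Sunday. The next qualifying day is May 31, 1993.

May 31, 1993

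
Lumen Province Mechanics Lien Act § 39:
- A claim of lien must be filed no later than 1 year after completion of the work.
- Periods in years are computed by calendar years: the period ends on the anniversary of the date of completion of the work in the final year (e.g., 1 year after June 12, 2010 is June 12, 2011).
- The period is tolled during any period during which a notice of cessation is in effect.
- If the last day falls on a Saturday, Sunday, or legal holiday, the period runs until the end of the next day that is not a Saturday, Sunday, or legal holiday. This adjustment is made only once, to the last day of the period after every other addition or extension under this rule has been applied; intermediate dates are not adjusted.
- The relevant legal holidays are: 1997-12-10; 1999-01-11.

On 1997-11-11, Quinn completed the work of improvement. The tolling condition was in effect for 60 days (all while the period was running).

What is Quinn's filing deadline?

1 year after 1997-11-11 is November 11, 1998.
Tolling adds 60 days: November 11, 1998 + 60 days = January 10, 1999.
January 10, 1999 is Sunday; January 11, 1999 is a listed holiday. The next qualifying day is January 12, 1999.

January 12, 1999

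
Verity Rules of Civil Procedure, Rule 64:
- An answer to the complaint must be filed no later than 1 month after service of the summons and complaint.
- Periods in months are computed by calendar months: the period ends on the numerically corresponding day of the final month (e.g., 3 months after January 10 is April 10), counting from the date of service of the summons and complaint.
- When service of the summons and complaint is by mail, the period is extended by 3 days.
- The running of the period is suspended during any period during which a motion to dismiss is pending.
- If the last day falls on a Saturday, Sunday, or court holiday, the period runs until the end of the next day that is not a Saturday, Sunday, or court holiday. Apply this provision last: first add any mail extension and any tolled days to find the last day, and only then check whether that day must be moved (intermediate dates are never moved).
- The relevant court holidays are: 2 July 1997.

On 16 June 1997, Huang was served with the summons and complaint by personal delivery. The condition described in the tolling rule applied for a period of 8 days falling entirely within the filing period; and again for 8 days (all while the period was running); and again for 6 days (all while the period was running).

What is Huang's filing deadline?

1 month after 16 June 1997 is July 16, 1997.
Service was not by mail, so no mail extension applies.
Tolling adds 8 days: July 16, 1997 + 8 days = July 24, 1997.
Tolling adds 8 days: July 24, 1997 + 8 days = August 1, 1997.
Tolling adds 6 days: August 1, 1997 + 6 days = August 7, 1997.
August 7, 1997 is a Thursday and not a court holiday, so no extension applies.

August 7, 1997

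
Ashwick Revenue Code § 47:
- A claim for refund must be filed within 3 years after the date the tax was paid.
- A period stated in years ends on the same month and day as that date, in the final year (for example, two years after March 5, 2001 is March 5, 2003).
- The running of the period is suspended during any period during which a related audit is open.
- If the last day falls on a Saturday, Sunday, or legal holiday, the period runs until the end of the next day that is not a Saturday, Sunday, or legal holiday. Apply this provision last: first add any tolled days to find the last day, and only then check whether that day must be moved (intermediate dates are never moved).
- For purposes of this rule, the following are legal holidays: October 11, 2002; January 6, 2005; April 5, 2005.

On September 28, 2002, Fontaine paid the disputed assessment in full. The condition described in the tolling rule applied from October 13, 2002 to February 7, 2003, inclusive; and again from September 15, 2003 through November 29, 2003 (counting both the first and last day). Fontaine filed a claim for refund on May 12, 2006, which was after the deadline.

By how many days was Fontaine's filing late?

32 days

3 years after September 28, 2002 is September 28, 2005.
From October 13, 2002 through February 7, 2003 inclusive is 118 days; tolling adds 118 days: September 28, 2005 + 118 days = January 24, 2006.
From September 15, 2003 through November 29, 2003 inclusive is 76 days; tolling adds 76 days: January 24, 2006 + 76 days = April 10, 2006.
April 10, 2006 is a Monday and not a legal holiday, so no extension applies.
The deadline is April 10, 2006; from April 10, 2006 to May 12, 2006 is 32 days.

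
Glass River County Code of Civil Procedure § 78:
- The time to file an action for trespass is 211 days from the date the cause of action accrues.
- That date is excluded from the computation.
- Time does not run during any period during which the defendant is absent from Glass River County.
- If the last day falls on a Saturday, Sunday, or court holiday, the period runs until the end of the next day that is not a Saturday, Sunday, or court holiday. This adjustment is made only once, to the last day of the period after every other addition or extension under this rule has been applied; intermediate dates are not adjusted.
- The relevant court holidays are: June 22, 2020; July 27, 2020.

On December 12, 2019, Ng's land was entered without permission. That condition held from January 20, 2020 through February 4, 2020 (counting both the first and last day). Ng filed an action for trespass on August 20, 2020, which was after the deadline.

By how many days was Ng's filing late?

211 days after December 12, 2019 is July 10, 2020.
From January 20, 2020 through February 4, 2020 inclusive is 16 days; tolling adds 16 days: July 10, 2020 + 16 days = July 26, 2020.
July 26, 2020 is Sunday; July 27, 2020 is a listed holiday. The next qualifying day is July 28, 2020.
The deadline is July 28, 2020; from July 28, 2020 to August 20, 2020 is 23 days.

23 days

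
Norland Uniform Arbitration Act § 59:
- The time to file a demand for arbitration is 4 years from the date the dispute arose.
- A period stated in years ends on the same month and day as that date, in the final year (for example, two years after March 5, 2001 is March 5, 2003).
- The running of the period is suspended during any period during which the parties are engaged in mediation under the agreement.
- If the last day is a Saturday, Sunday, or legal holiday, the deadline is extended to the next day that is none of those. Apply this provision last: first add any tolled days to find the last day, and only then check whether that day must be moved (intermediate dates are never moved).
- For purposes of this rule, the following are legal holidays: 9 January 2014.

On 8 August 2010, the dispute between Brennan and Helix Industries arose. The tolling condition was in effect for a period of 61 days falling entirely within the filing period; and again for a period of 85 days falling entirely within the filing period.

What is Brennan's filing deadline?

January 1, 2015

4 years after 8 August 2010 is August 8, 2014.
Tolling adds 61 days: August 8, 2014 + 61 days = October 8, 2014.
Tolling adds 85 days: October 8, 2014 + 85 days = January 1, 2015.
January 1, 2015 is a Thursday and not a legal holiday, so no extension applies.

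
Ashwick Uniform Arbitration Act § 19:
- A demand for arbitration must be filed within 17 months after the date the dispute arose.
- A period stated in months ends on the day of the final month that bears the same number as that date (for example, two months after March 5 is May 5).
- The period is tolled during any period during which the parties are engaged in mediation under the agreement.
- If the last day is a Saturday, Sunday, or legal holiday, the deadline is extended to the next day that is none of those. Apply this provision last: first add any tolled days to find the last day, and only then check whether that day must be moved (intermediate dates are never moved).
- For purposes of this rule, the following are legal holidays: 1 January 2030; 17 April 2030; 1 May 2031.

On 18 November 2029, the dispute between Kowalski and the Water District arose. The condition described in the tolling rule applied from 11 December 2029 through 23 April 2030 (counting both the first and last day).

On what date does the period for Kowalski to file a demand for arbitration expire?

September 1, 2031

17 months after 18 November 2029 is April 18, 2031.
From December 11, 2029 through April 23, 2030 inclusive is 134 days; tolling adds 134 days: April 18, 2031 + 134 days = August 30, 2031.
August 30, 2031 is Saturday; August 31, 2031 is Sunday. The next qualifying day is September 1, 2031.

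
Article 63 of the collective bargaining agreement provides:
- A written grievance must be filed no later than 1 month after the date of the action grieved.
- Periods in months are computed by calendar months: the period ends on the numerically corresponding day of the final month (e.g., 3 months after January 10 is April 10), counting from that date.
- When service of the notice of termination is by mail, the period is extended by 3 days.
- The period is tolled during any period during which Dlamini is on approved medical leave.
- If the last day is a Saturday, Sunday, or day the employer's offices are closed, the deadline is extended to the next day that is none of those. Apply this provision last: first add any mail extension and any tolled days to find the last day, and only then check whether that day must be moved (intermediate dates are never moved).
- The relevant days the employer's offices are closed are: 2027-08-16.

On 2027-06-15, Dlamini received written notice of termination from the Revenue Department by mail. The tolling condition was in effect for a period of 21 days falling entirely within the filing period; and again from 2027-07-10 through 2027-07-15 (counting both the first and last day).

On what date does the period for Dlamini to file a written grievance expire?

1 month after 2027-06-15 is July 15, 2027.
Service was by mail, adding 3 days: July 15, 2027 + 3 days = July 18, 2027.
Tolling adds 21 days: July 18, 2027 + 21 days = August 8, 2027.
From July 10, 2027 through July 15, 2027 inclusive is 6 days; tolling adds 6 days: August 8, 2027 + 6 days = August 14, 2027.
August 14, 2027 is Saturday; August 15, 2027 is Sunday; August 16, 2027 is a listed holiday. The next qualifying day is August 17, 2027.

August 17, 2027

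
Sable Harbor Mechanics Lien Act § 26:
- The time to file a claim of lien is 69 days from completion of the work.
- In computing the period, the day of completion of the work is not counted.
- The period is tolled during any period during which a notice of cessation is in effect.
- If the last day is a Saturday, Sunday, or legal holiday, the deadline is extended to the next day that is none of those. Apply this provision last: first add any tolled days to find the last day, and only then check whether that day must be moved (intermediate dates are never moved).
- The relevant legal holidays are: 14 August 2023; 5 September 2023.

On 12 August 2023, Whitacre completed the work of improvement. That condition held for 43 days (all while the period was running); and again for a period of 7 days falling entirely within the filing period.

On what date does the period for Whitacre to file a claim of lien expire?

December 11, 2023

69 days after 12 August 2023 is October 20, 2023.
Tolling adds 43 days: October 20, 2023 + 43 days = December 2, 2023.
Tolling adds 7 days: December 2, 2023 + 7 days = December 9, 2023.
December 9, 2023 is Saturday; December 10, 2023 is Sunday. The next qualifying day is December 11, 2023.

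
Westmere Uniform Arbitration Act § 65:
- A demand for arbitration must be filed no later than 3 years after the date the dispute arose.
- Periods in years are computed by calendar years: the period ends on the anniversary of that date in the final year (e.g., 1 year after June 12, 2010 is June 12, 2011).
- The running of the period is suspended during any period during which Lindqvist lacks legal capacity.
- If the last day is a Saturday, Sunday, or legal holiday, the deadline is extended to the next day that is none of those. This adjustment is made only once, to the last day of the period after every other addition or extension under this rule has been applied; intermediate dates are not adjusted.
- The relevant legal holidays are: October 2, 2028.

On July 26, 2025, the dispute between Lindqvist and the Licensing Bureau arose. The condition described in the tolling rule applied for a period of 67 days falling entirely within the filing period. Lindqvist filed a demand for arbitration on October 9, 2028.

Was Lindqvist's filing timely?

3 years after July 26, 2025 is July 26, 2028.
Tolling adds 67 days: July 26, 2028 + 67 days = October 1, 2028.
October 1, 2028 is Sunday; October 2, 2028 is a listed holiday. The next qualifying day is October 3, 2028.
The deadline is October 3, 2028; the filing on October 9, 2028 is after that date.

No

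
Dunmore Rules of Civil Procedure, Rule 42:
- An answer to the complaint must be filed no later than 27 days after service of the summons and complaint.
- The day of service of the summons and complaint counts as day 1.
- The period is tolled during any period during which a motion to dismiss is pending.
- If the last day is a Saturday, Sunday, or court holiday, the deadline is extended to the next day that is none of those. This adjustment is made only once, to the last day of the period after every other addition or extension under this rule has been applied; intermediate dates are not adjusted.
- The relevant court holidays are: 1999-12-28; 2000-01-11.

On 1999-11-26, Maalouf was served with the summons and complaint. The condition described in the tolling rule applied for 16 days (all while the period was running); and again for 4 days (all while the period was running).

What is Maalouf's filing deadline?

Counting 1999-11-26 as day 1, day 27 is December 22, 1999.
Tolling adds 16 days: December 22, 1999 + 16 days = January 7, 2000.
Tolling adds 4 days: January 7, 2000 + 4 days = January 11, 2000.
January 11, 2000 is a listed holiday. The next qualifying day is January 12, 2000.

January 12, 2000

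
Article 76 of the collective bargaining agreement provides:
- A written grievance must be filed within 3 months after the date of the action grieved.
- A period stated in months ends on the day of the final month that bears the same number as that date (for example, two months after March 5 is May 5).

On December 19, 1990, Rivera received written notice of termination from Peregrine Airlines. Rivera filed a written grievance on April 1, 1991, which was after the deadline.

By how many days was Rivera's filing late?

13 days

3 months after December 19, 1990 is March 19, 1991.
The deadline is March 19, 1991; from March 19, 1991 to April 1, 1991 is 13 days.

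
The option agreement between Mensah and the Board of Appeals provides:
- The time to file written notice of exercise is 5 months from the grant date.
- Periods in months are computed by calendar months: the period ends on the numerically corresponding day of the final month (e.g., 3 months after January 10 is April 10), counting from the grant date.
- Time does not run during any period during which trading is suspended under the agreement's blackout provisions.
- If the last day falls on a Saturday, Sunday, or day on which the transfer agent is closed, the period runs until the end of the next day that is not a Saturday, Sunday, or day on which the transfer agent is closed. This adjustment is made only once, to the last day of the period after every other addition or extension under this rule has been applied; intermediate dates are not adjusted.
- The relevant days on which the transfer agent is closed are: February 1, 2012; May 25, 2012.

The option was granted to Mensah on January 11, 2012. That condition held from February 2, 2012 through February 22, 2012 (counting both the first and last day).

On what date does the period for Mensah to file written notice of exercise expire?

5 months after January 11, 2012 is June 11, 2012.
From February 2, 2012 through February 22, 2012 inclusive is 21 days; tolling adds 21 days: June 11, 2012 + 21 days = July 2, 2012.
July 2, 2012 is a Monday and not a day on which the transfer agent is closed, so no extension applies.

July 2, 2012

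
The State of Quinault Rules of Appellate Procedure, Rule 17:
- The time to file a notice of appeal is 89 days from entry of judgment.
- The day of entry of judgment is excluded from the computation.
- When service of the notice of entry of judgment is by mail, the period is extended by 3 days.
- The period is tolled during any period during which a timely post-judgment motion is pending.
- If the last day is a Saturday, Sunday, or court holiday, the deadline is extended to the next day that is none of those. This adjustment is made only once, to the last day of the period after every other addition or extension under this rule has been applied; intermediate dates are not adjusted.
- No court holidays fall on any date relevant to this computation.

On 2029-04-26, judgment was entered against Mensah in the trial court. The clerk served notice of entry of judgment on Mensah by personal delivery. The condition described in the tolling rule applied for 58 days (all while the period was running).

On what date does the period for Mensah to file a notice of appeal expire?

89 days after 2029-04-26 is July 24, 2029.
Service was not by mail, so no mail extension applies.
Tolling adds 58 days: July 24, 2029 + 58 days = September 20, 2029.
September 20, 2029 is a Thursday and not a court holiday, so no extension applies.

September 20, 2029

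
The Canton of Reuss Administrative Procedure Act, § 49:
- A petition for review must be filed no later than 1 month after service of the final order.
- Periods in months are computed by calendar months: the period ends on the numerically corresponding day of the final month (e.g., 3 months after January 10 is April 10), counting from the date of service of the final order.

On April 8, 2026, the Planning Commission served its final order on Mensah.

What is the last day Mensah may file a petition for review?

May 8, 2026

1 month after April 8, 2026 is May 8, 2026.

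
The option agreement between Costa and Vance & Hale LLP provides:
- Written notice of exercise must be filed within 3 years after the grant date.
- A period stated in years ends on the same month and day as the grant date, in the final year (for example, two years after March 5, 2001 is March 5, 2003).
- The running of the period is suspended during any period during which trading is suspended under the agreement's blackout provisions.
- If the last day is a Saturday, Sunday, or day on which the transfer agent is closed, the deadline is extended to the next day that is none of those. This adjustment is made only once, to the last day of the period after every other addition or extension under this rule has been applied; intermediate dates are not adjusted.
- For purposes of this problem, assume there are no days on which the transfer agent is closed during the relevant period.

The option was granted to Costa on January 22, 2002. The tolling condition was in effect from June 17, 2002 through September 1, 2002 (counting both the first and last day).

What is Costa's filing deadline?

3 years after January 22, 2002 is January 22, 2005.
From June 17, 2002 through September 1, 2002 inclusive is 77 days; tolling adds 77 days: January 22, 2005 + 77 days = April 9, 2005.
April 9, 2005 is Saturday; April 10, 2005 is Sunday. The next qualifying day is April 11, 2005.

April 11, 2005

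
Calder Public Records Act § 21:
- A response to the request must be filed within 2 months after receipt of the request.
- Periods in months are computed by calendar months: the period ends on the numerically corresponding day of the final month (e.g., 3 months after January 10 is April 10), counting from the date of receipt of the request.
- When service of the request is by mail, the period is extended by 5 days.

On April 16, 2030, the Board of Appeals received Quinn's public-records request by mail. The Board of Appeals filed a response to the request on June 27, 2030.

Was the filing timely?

No

2 months after April 16, 2030 is June 16, 2030.
Service was by mail, adding 5 days: June 16, 2030 + 5 days = June 21, 2030.
The deadline is June 21, 2030; the filing on June 27, 2030 is after that date.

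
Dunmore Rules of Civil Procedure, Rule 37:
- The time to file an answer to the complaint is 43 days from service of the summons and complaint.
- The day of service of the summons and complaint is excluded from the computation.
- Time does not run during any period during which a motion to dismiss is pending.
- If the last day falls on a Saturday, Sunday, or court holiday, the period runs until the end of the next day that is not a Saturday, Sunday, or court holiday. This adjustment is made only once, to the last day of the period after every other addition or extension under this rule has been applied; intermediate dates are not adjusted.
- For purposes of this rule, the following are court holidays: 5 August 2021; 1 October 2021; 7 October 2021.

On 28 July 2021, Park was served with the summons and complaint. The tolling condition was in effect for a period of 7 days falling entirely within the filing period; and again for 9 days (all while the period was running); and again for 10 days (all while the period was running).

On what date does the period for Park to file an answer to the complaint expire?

43 days after 28 July 2021 is September 9, 2021.
Tolling adds 7 days: September 9, 2021 + 7 days = September 16, 2021.
Tolling adds 9 days: September 16, 2021 + 9 days = September 25, 2021.
Tolling adds 10 days: September 25, 2021 + 10 days = October 5, 2021.
October 5, 2021 is a Tuesday and not a court holiday, so no extension applies.

October 5, 2021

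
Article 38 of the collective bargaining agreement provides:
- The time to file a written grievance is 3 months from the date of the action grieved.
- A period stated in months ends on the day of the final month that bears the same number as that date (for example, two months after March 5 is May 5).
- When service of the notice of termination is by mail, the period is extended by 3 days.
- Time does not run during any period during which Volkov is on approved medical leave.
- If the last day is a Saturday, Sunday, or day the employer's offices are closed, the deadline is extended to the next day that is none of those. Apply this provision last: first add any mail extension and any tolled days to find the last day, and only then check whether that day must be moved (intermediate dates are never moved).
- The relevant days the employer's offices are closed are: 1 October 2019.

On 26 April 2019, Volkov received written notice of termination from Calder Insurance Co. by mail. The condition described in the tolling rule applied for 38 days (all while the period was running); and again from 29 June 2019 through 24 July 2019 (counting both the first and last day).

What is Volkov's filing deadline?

October 2, 2019

3 months after 26 April 2019 is July 26, 2019.
Service was by mail, adding 3 days: July 26, 2019 + 3 days = July 29, 2019.
Tolling adds 38 days: July 29, 2019 + 38 days = September 5, 2019.
From June 29, 2019 through July 24, 2019 inclusive is 26 days; tolling adds 26 days: September 5, 2019 + 26 days = October 1, 2019.
October 1, 2019 is a listed holiday. The next qualifying day is October 2, 2019.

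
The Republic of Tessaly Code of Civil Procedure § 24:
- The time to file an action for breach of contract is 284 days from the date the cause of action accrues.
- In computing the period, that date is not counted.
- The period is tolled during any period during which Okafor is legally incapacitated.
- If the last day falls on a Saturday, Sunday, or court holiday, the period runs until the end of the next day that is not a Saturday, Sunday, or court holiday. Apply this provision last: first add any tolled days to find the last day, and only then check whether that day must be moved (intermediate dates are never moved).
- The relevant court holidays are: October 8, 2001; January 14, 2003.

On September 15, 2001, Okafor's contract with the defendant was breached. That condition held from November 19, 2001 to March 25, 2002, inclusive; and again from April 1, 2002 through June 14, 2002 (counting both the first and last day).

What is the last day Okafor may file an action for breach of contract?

January 15, 2003

284 days after September 15, 2001 is June 26, 2002.
From November 19, 2001 through March 25, 2002 inclusive is 127 days; tolling adds 127 days: June 26, 2002 + 127 days = October 31, 2002.
From April 1, 2002 through June 14, 2002 inclusive is 75 days; tolling adds 75 days: October 31, 2002 + 75 days = January 14, 2003.
January 14, 2003 is a listed holiday. The next qualifying day is January 15, 2003.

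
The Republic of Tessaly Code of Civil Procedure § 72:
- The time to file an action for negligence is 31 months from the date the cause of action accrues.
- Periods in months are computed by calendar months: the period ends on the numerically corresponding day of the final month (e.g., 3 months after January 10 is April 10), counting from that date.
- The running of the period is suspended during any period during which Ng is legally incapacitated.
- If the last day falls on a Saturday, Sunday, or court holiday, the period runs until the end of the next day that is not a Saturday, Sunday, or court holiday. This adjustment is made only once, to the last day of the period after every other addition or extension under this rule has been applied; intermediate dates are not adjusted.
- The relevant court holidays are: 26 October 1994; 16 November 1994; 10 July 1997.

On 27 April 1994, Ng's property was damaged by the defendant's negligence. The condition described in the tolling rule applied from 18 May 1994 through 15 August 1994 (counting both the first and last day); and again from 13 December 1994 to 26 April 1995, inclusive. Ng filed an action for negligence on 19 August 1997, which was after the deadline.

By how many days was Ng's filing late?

39 days

31 months after 27 April 1994 is November 27, 1996.
From May 18, 1994 through August 15, 1994 inclusive is 90 days; tolling adds 90 days: November 27, 1996 + 90 days = February 25, 1997.
From December 13, 1994 through April 26, 1995 inclusive is 135 days; tolling adds 135 days: February 25, 1997 + 135 days = July 10, 1997.
July 10, 1997 is a listed holiday. The next qualifying day is July 11, 1997.
The deadline is July 11, 1997; from July 11, 1997 to August 19, 1997 is 39 days.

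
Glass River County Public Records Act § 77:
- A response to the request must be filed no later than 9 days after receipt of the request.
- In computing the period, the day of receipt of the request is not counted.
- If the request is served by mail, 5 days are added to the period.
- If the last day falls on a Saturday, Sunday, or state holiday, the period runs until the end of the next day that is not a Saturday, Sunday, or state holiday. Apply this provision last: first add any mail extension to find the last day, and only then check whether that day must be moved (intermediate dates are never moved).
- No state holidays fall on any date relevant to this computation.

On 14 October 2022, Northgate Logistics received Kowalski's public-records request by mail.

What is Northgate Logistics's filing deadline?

October 28, 2022

9 days after 14 October 2022 is October 23, 2022.
Service was by mail, adding 5 days: October 23, 2022 + 5 days = October 28, 2022.
October 28, 2022 is a Friday and not a state holiday, so no extension applies.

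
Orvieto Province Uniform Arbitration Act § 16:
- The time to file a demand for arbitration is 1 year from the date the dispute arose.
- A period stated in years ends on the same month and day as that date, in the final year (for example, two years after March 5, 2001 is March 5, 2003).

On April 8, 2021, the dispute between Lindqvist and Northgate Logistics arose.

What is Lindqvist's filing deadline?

1 year after April 8, 2021 is April 8, 2022.

April 8, 2022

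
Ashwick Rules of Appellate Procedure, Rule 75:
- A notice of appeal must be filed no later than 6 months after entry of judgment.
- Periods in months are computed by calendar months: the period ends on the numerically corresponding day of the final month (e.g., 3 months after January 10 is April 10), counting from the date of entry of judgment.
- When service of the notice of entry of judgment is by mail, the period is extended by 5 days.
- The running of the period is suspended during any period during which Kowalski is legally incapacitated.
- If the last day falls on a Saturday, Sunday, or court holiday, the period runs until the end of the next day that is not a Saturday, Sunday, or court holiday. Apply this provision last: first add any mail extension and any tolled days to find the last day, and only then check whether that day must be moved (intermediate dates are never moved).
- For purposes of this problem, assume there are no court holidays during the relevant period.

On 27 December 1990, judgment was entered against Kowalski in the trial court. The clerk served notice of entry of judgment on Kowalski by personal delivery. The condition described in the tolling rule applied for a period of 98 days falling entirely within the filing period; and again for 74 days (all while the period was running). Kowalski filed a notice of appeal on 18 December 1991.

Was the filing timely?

No

6 months after 27 December 1990 is June 27, 1991.
Service was not by mail, so no mail extension applies.
Tolling adds 98 days: June 27, 1991 + 98 days = October 3, 1991.
Tolling adds 74 days: October 3, 1991 + 74 days = December 16, 1991.
December 16, 1991 is a Monday and not a court holiday, so no extension applies.
The deadline is December 16, 1991; the filing on December 18, 1991 is after that date.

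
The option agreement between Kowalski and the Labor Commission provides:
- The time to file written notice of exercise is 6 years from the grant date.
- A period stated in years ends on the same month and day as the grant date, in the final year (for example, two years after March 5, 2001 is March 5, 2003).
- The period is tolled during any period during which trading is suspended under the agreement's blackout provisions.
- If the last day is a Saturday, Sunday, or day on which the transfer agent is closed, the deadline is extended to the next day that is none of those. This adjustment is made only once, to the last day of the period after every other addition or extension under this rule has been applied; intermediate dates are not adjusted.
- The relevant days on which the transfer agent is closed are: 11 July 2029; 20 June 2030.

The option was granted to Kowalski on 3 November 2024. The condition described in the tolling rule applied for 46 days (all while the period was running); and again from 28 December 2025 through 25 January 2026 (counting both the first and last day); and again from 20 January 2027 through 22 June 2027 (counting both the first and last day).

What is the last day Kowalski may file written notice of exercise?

June 20, 2031

6 years after 3 November 2024 is November 3, 2030.
Tolling adds 46 days: November 3, 2030 + 46 days = December 19, 2030.
From December 28, 2025 through January 25, 2026 inclusive is 29 days; tolling adds 29 days: December 19, 2030 + 29 days = January 17, 2031.
From January 20, 2027 through June 22, 2027 inclusive is 154 days; tolling adds 154 days: January 17, 2031 + 154 days = June 20, 2031.
June 20, 2031 is a Friday and not a day on which the transfer agent is closed, so no extension applies.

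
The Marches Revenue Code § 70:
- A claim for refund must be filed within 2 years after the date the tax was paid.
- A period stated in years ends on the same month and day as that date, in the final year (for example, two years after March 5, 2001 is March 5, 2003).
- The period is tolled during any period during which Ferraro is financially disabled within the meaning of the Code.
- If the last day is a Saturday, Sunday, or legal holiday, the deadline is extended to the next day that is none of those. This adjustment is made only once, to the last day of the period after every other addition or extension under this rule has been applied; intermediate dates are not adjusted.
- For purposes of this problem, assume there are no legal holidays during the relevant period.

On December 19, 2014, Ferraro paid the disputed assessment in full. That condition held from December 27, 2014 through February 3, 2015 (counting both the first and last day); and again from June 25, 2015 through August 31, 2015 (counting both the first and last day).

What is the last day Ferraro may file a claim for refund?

April 5, 2017

2 years after December 19, 2014 is December 19, 2016.
From December 27, 2014 through February 3, 2015 inclusive is 39 days; tolling adds 39 days: December 19, 2016 + 39 days = January 27, 2017.
From June 25, 2015 through August 31, 2015 inclusive is 68 days; tolling adds 68 days: January 27, 2017 + 68 days = April 5, 2017.
April 5, 2017 is a Wednesday and not a legal holiday, so no extension applies.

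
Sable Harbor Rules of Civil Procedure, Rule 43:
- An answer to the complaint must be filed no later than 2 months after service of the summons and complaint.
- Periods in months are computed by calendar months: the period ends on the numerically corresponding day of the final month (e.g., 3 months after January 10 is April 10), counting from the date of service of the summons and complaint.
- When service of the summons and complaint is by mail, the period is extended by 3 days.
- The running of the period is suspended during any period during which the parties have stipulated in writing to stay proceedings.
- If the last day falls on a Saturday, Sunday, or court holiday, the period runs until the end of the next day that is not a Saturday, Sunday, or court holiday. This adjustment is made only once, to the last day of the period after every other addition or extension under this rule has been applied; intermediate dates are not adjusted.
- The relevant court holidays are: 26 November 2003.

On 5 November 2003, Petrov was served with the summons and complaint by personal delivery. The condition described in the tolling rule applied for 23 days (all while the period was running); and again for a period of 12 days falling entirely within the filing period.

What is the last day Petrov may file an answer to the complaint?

2 months after 5 November 2003 is January 5, 2004.
Service was not by mail, so no mail extension applies.
Tolling adds 23 days: January 5, 2004 + 23 days = January 28, 2004.
Tolling adds 12 days: January 28, 2004 + 12 days = February 9, 2004.
February 9, 2004 is a Monday and not a court holiday, so no extension applies.

February 9, 2004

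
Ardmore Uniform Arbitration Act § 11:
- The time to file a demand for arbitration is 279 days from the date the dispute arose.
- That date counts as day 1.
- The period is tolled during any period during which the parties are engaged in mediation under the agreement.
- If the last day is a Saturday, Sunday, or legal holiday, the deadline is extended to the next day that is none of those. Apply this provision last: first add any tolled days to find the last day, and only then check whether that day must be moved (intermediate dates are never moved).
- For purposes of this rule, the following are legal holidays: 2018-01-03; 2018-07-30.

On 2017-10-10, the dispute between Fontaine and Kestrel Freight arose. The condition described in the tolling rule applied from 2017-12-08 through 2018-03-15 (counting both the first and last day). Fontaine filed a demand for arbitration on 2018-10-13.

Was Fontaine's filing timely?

Counting 2017-10-10 as day 1, day 279 is July 15, 2018.
From December 8, 2017 through March 15, 2018 inclusive is 98 days; tolling adds 98 days: July 15, 2018 + 98 days = October 21, 2018.
October 21, 2018 is Sunday. The next qualifying day is October 22, 2018.
The deadline is October 22, 2018; the filing on October 13, 2018 is on or before that date.

Yes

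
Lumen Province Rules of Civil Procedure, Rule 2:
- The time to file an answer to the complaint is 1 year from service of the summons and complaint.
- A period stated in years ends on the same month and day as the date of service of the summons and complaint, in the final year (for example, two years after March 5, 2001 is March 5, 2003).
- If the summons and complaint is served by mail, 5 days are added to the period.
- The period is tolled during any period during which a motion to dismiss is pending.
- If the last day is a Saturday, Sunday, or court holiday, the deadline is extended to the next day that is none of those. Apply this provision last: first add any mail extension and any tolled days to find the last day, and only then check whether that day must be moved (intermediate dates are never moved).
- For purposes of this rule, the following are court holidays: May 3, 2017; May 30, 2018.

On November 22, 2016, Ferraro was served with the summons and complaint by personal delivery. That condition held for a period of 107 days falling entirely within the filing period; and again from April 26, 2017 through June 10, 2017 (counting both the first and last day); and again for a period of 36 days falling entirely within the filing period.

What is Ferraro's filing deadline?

May 31, 2018

1 year after November 22, 2016 is November 22, 2017.
Service was not by mail, so no mail extension applies.
Tolling adds 107 days: November 22, 2017 + 107 days = March 9, 2018.
From April 26, 2017 through June 10, 2017 inclusive is 46 days; tolling adds 46 days: March 9, 2018 + 46 days = April 24, 2018.
Tolling adds 36 days: April 24, 2018 + 36 days = May 30, 2018.
May 30, 2018 is a listed holiday. The next qualifying day is May 31, 2018.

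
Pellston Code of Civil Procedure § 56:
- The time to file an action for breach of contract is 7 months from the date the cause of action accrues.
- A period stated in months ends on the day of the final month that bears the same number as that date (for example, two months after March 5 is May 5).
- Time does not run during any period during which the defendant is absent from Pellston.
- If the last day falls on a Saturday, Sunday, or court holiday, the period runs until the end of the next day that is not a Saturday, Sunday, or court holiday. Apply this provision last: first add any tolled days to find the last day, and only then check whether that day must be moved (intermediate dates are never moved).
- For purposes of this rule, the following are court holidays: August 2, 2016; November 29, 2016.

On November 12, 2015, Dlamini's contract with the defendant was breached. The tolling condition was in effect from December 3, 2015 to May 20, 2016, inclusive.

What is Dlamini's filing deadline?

7 months after November 12, 2015 is June 12, 2016.
From December 3, 2015 through May 20, 2016 inclusive is 170 days; tolling adds 170 days: June 12, 2016 + 170 days = November 29, 2016.
November 29, 2016 is a listed holiday. The next qualifying day is November 30, 2016.

November 30, 2016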